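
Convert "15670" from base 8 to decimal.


Input: "15670" in base 8
Positional expansion:
  Digit '1' (value 1) x 8^4 = 4096
  Digit '5' (value 5) x 8^3 = 2560
  Digit '6' (value 6) x 8^2 = 384
  Digit '7' (value 7) x 8^1 = 56
  Digit '0' (value 0) x 8^0 = 0
Sum = 7096

7096


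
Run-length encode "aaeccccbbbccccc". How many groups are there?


Input: aaeccccbbbccccc
Scanning for consecutive runs:
  Group 1: 'a' x 2 (positions 0-1)
  Group 2: 'e' x 1 (positions 2-2)
  Group 3: 'c' x 4 (positions 3-6)
  Group 4: 'b' x 3 (positions 7-9)
  Group 5: 'c' x 5 (positions 10-14)
Total groups: 5

5


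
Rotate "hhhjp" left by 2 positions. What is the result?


Input: "hhhjp", rotate left by 2
First 2 characters: "hh"
Remaining characters: "hjp"
Concatenate remaining + first: "hjp" + "hh" = "hjphh"

hjphh


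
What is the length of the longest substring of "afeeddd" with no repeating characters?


Input: "afeeddd"
Sliding window (track last position of each char):
  Position 0 ('a'): window [0,0] length 1 -- new best
  Position 1 ('f'): window [0,1] length 2 -- new best
  Position 2 ('e'): window [0,2] length 3 -- new best
  Position 3 ('e'): repeat (last at 2), move window start to 3
  Position 3 ('e'): window [3,3] length 1
  Position 4 ('d'): window [3,4] length 2
  Position 5 ('d'): repeat (last at 4), move window start to 5
  Position 5 ('d'): window [5,5] length 1
  Position 6 ('d'): repeat (last at 5), move window start to 6
  Position 6 ('d'): window [6,6] length 1
Longest substring with no repeats: "afe" with length 3

3


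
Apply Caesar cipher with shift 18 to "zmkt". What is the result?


Caesar cipher: shift "zmkt" by 18
  'z' (pos 25) + 18 = pos 17 = 'r'
  'm' (pos 12) + 18 = pos 4 = 'e'
  'k' (pos 10) + 18 = pos 2 = 'c'
  't' (pos 19) + 18 = pos 11 = 'l'
Result: recl

recl


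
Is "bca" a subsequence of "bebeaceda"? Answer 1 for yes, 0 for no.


Check if "bca" is a subsequence of "bebeaceda"
Greedy scan:
  Position 0 ('b'): matches sub[0] = 'b'
  Position 1 ('e'): no match needed
  Position 2 ('b'): no match needed
  Position 3 ('e'): no match needed
  Position 4 ('a'): no match needed
  Position 5 ('c'): matches sub[1] = 'c'
  Position 6 ('e'): no match needed
  Position 7 ('d'): no match needed
  Position 8 ('a'): matches sub[2] = 'a'
All 3 characters matched => is a subsequence

1


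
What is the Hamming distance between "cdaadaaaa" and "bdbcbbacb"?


Comparing "cdaadaaaa" and "bdbcbbacb" position by position:
  Position 0: 'c' vs 'b' => differ
  Position 1: 'd' vs 'd' => same
  Position 2: 'a' vs 'b' => differ
  Position 3: 'a' vs 'c' => differ
  Position 4: 'd' vs 'b' => differ
  Position 5: 'a' vs 'b' => differ
  Position 6: 'a' vs 'a' => same
  Position 7: 'a' vs 'c' => differ
  Position 8: 'a' vs 'b' => differ
Total differences (Hamming distance): 7

7


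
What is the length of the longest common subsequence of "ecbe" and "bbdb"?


LCS of "ecbe" and "bbdb"
DP table:
           b    b    d    b
      0    0    0    0    0
  e   0    0    0    0    0
  c   0    0    0    0    0
  b   0    1    1    1    1
  e   0    1    1    1    1
LCS length = dp[4][4] = 1

1


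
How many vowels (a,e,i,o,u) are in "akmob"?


Input: akmob
Checking each character:
  'a' at position 0: vowel (running total: 1)
  'k' at position 1: consonant
  'm' at position 2: consonant
  'o' at position 3: vowel (running total: 2)
  'b' at position 4: consonant
Total vowels: 2

2


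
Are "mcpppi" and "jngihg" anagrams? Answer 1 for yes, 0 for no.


Strings: "mcpppi", "jngihg"
Sorted first:  cimppp
Sorted second: gghijn
Differ at position 0: 'c' vs 'g' => not anagrams

0


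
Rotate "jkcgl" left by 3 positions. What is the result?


Input: "jkcgl", rotate left by 3
First 3 characters: "jkc"
Remaining characters: "gl"
Concatenate remaining + first: "gl" + "jkc" = "gljkc"

gljkc


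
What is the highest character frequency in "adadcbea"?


Input: adadcbea
Character counts:
  'a': 3
  'b': 1
  'c': 1
  'd': 2
  'e': 1
Maximum frequency: 3

3


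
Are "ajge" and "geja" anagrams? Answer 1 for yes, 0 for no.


Strings: "ajge", "geja"
Sorted first:  aegj
Sorted second: aegj
Sorted forms match => anagrams

1


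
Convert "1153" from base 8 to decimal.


Input: "1153" in base 8
Positional expansion:
  Digit '1' (value 1) x 8^3 = 512
  Digit '1' (value 1) x 8^2 = 64
  Digit '5' (value 5) x 8^1 = 40
  Digit '3' (value 3) x 8^0 = 3
Sum = 619

619


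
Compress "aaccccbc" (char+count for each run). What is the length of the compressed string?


Input: aaccccbc
Runs:
  'a' x 2 => "a2"
  'c' x 4 => "c4"
  'b' x 1 => "b1"
  'c' x 1 => "c1"
Compressed: "a2c4b1c1"
Compressed length: 8

8


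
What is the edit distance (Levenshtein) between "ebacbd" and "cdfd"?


Computing edit distance: "ebacbd" -> "cdfd"
DP table:
           c    d    f    d
      0    1    2    3    4
  e   1    1    2    3    4
  b   2    2    2    3    4
  a   3    3    3    3    4
  c   4    3    4    4    4
  b   5    4    4    5    5
  d   6    5    4    5    5
Edit distance = dp[6][4] = 5

5


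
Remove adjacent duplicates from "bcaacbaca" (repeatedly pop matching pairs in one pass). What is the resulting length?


Input: bcaacbaca
Stack-based adjacent duplicate removal:
  Read 'b': push. Stack: b
  Read 'c': push. Stack: bc
  Read 'a': push. Stack: bca
  Read 'a': matches stack top 'a' => pop. Stack: bc
  Read 'c': matches stack top 'c' => pop. Stack: b
  Read 'b': matches stack top 'b' => pop. Stack: (empty)
  Read 'a': push. Stack: a
  Read 'c': push. Stack: ac
  Read 'a': push. Stack: aca
Final stack: "aca" (length 3)

3


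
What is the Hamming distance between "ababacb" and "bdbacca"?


Comparing "ababacb" and "bdbacca" position by position:
  Position 0: 'a' vs 'b' => differ
  Position 1: 'b' vs 'd' => differ
  Position 2: 'a' vs 'b' => differ
  Position 3: 'b' vs 'a' => differ
  Position 4: 'a' vs 'c' => differ
  Position 5: 'c' vs 'c' => same
  Position 6: 'b' vs 'a' => differ
Total differences (Hamming distance): 6

6


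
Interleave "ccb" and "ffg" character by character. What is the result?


Interleaving "ccb" and "ffg":
  Position 0: 'c' from first, 'f' from second => "cf"
  Position 1: 'c' from first, 'f' from second => "cf"
  Position 2: 'b' from first, 'g' from second => "bg"
Result: cfcfbg

cfcfbg


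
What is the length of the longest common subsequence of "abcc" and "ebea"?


LCS of "abcc" and "ebea"
DP table:
           e    b    e    a
      0    0    0    0    0
  a   0    0    0    0    1
  b   0    0    1    1    1
  c   0    0    1    1    1
  c   0    0    1    1    1
LCS length = dp[4][4] = 1

1


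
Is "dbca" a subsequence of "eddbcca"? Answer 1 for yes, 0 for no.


Check if "dbca" is a subsequence of "eddbcca"
Greedy scan:
  Position 0 ('e'): no match needed
  Position 1 ('d'): matches sub[0] = 'd'
  Position 2 ('d'): no match needed
  Position 3 ('b'): matches sub[1] = 'b'
  Position 4 ('c'): matches sub[2] = 'c'
  Position 5 ('c'): no match needed
  Position 6 ('a'): matches sub[3] = 'a'
All 4 characters matched => is a subsequence

1


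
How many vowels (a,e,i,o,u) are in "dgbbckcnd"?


Input: dgbbckcnd
Checking each character:
  'd' at position 0: consonant
  'g' at position 1: consonant
  'b' at position 2: consonant
  'b' at position 3: consonant
  'c' at position 4: consonant
  'k' at position 5: consonant
  'c' at position 6: consonant
  'n' at position 7: consonant
  'd' at position 8: consonant
Total vowels: 0

0


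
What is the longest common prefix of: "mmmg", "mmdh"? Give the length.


Words: mmmg, mmdh
  Position 0: all 'm' => match
  Position 1: all 'm' => match
  Position 2: ('m', 'd') => mismatch, stop
LCP = "mm" (length 2)

2


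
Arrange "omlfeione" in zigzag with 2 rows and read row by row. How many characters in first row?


Zigzag "omlfeione" into 2 rows:
Placing characters:
  'o' => row 0
  'm' => row 1
  'l' => row 0
  'f' => row 1
  'e' => row 0
  'i' => row 1
  'o' => row 0
  'n' => row 1
  'e' => row 0
Rows:
  Row 0: "oleoe"
  Row 1: "mfin"
First row length: 5

5


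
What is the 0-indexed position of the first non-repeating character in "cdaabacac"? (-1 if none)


Input: cdaabacac
Character frequencies:
  'a': 4
  'b': 1
  'c': 3
  'd': 1
Scanning left to right for freq == 1:
  Position 0 ('c'): freq=3, skip
  Position 1 ('d'): unique! => answer = 1

1


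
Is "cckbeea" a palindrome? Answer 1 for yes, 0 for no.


Input: cckbeea
Reversed: aeebkcc
  Compare pos 0 ('c') with pos 6 ('a'): MISMATCH
  Compare pos 1 ('c') with pos 5 ('e'): MISMATCH
  Compare pos 2 ('k') with pos 4 ('e'): MISMATCH
Result: not a palindrome

0


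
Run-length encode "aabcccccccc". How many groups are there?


Input: aabcccccccc
Scanning for consecutive runs:
  Group 1: 'a' x 2 (positions 0-1)
  Group 2: 'b' x 1 (positions 2-2)
  Group 3: 'c' x 8 (positions 3-10)
Total groups: 3

3


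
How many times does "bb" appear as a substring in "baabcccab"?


Searching for "bb" in "baabcccab"
Scanning each position:
  Position 0: "ba" => no
  Position 1: "aa" => no
  Position 2: "ab" => no
  Position 3: "bc" => no
  Position 4: "cc" => no
  Position 5: "cc" => no
  Position 6: "ca" => no
  Position 7: "ab" => no
Total occurrences: 0

0


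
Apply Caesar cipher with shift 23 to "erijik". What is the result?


Caesar cipher: shift "erijik" by 23
  'e' (pos 4) + 23 = pos 1 = 'b'
  'r' (pos 17) + 23 = pos 14 = 'o'
  'i' (pos 8) + 23 = pos 5 = 'f'
  'j' (pos 9) + 23 = pos 6 = 'g'
  'i' (pos 8) + 23 = pos 5 = 'f'
  'k' (pos 10) + 23 = pos 7 = 'h'
Result: bofgfh

bofgfh


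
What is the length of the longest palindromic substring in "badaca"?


Input: "badaca"
Checking substrings for palindromes:
  [1:4] "ada" (len 3) => palindrome
  [3:6] "aca" (len 3) => palindrome
Longest palindromic substring: "ada" with length 3

3


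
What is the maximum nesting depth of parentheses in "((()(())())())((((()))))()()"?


Input: "((()(())())())((((()))))()()"
Tracking depth:
  Position 0 '(': depth becomes 1
  Position 1 '(': depth becomes 2
  Position 2 '(': depth becomes 3
  Position 3 ')': depth becomes 2
  Position 4 '(': depth becomes 3
  Position 5 '(': depth becomes 4
  Position 6 ')': depth becomes 3
  Position 7 ')': depth becomes 2
  Position 8 '(': depth becomes 3
  Position 9 ')': depth becomes 2
  Position 10 ')': depth becomes 1
  Position 11 '(': depth becomes 2
  Position 12 ')': depth becomes 1
  Position 13 ')': depth becomes 0
  Position 14 '(': depth becomes 1
  Position 15 '(': depth becomes 2
  Position 16 '(': depth becomes 3
  Position 17 '(': depth becomes 4
  Position 18 '(': depth becomes 5
  Position 19 ')': depth becomes 4
  Position 20 ')': depth becomes 3
  Position 21 ')': depth becomes 2
  Position 22 ')': depth becomes 1
  Position 23 ')': depth becomes 0
  Position 24 '(': depth becomes 1
  Position 25 ')': depth becomes 0
  Position 26 '(': depth becomes 1
  Position 27 ')': depth becomes 0
Maximum depth reached: 5

5


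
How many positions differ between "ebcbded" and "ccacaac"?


Comparing "ebcbded" and "ccacaac" position by position:
  Position 0: 'e' vs 'c' => DIFFER
  Position 1: 'b' vs 'c' => DIFFER
  Position 2: 'c' vs 'a' => DIFFER
  Position 3: 'b' vs 'c' => DIFFER
  Position 4: 'd' vs 'a' => DIFFER
  Position 5: 'e' vs 'a' => DIFFER
  Position 6: 'd' vs 'c' => DIFFER
Positions that differ: 7

7


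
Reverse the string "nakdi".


Input: nakdi
Reading characters right to left:
  Position 4: 'i'
  Position 3: 'd'
  Position 2: 'k'
  Position 1: 'a'
  Position 0: 'n'
Reversed: idkan

idkan


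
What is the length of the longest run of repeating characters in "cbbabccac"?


Input: "cbbabccac"
Scanning for longest run:
  Position 1 ('b'): new char, reset run to 1
  Position 2 ('b'): continues run of 'b', length=2
  Position 3 ('a'): new char, reset run to 1
  Position 4 ('b'): new char, reset run to 1
  Position 5 ('c'): new char, reset run to 1
  Position 6 ('c'): continues run of 'c', length=2
  Position 7 ('a'): new char, reset run to 1
  Position 8 ('c'): new char, reset run to 1
Longest run: 'b' with length 2

2


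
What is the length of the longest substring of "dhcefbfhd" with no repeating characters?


Input: "dhcefbfhd"
Sliding window (track last position of each char):
  Position 0 ('d'): window [0,0] length 1 -- new best
  Position 1 ('h'): window [0,1] length 2 -- new best
  Position 2 ('c'): window [0,2] length 3 -- new best
  Position 3 ('e'): window [0,3] length 4 -- new best
  Position 4 ('f'): window [0,4] length 5 -- new best
  Position 5 ('b'): window [0,5] length 6 -- new best
  Position 6 ('f'): repeat (last at 4), move window start to 5
  Position 6 ('f'): window [5,6] length 2
  Position 7 ('h'): window [5,7] length 3
  Position 8 ('d'): window [5,8] length 4
Longest substring with no repeats: "dhcefb" with length 6

6


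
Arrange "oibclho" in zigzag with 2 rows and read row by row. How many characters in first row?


Zigzag "oibclho" into 2 rows:
Placing characters:
  'o' => row 0
  'i' => row 1
  'b' => row 0
  'c' => row 1
  'l' => row 0
  'h' => row 1
  'o' => row 0
Rows:
  Row 0: "oblo"
  Row 1: "ich"
First row length: 4

4


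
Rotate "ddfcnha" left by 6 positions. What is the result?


Input: "ddfcnha", rotate left by 6
First 6 characters: "ddfcnh"
Remaining characters: "a"
Concatenate remaining + first: "a" + "ddfcnh" = "addfcnh"

addfcnh


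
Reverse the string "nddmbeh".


Input: nddmbeh
Reading characters right to left:
  Position 6: 'h'
  Position 5: 'e'
  Position 4: 'b'
  Position 3: 'm'
  Position 2: 'd'
  Position 1: 'd'
  Position 0: 'n'
Reversed: hebmddn

hebmddn


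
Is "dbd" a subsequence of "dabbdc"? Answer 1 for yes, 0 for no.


Check if "dbd" is a subsequence of "dabbdc"
Greedy scan:
  Position 0 ('d'): matches sub[0] = 'd'
  Position 1 ('a'): no match needed
  Position 2 ('b'): matches sub[1] = 'b'
  Position 3 ('b'): no match needed
  Position 4 ('d'): matches sub[2] = 'd'
  Position 5 ('c'): no match needed
All 3 characters matched => is a subsequence

1


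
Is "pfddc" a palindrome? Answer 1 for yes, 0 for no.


Input: pfddc
Reversed: cddfp
  Compare pos 0 ('p') with pos 4 ('c'): MISMATCH
  Compare pos 1 ('f') with pos 3 ('d'): MISMATCH
Result: not a palindrome

0


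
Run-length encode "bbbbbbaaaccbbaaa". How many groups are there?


Input: bbbbbbaaaccbbaaa
Scanning for consecutive runs:
  Group 1: 'b' x 6 (positions 0-5)
  Group 2: 'a' x 3 (positions 6-8)
  Group 3: 'c' x 2 (positions 9-10)
  Group 4: 'b' x 2 (positions 11-12)
  Group 5: 'a' x 3 (positions 13-15)
Total groups: 5

5


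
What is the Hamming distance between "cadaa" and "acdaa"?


Comparing "cadaa" and "acdaa" position by position:
  Position 0: 'c' vs 'a' => differ
  Position 1: 'a' vs 'c' => differ
  Position 2: 'd' vs 'd' => same
  Position 3: 'a' vs 'a' => same
  Position 4: 'a' vs 'a' => same
Total differences (Hamming distance): 2

2


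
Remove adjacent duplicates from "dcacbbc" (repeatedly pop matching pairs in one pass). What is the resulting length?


Input: dcacbbc
Stack-based adjacent duplicate removal:
  Read 'd': push. Stack: d
  Read 'c': push. Stack: dc
  Read 'a': push. Stack: dca
  Read 'c': push. Stack: dcac
  Read 'b': push. Stack: dcacb
  Read 'b': matches stack top 'b' => pop. Stack: dcac
  Read 'c': matches stack top 'c' => pop. Stack: dca
Final stack: "dca" (length 3)

3


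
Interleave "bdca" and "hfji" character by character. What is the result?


Interleaving "bdca" and "hfji":
  Position 0: 'b' from first, 'h' from second => "bh"
  Position 1: 'd' from first, 'f' from second => "df"
  Position 2: 'c' from first, 'j' from second => "cj"
  Position 3: 'a' from first, 'i' from second => "ai"
Result: bhdfcjai

bhdfcjai


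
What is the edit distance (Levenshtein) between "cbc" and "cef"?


Computing edit distance: "cbc" -> "cef"
DP table:
           c    e    f
      0    1    2    3
  c   1    0    1    2
  b   2    1    1    2
  c   3    2    2    2
Edit distance = dp[3][3] = 2

2


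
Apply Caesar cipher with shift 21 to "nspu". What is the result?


Caesar cipher: shift "nspu" by 21
  'n' (pos 13) + 21 = pos 8 = 'i'
  's' (pos 18) + 21 = pos 13 = 'n'
  'p' (pos 15) + 21 = pos 10 = 'k'
  'u' (pos 20) + 21 = pos 15 = 'p'
Result: inkp

inkp


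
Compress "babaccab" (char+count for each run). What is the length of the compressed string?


Input: babaccab
Runs:
  'b' x 1 => "b1"
  'a' x 1 => "a1"
  'b' x 1 => "b1"
  'a' x 1 => "a1"
  'c' x 2 => "c2"
  'a' x 1 => "a1"
  'b' x 1 => "b1"
Compressed: "b1a1b1a1c2a1b1"
Compressed length: 14

14


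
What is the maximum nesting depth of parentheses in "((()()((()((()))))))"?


Input: "((()()((()((()))))))"
Tracking depth:
  Position 0 '(': depth becomes 1
  Position 1 '(': depth becomes 2
  Position 2 '(': depth becomes 3
  Position 3 ')': depth becomes 2
  Position 4 '(': depth becomes 3
  Position 5 ')': depth becomes 2
  Position 6 '(': depth becomes 3
  Position 7 '(': depth becomes 4
  Position 8 '(': depth becomes 5
  Position 9 ')': depth becomes 4
  Position 10 '(': depth becomes 5
  Position 11 '(': depth becomes 6
  Position 12 '(': depth becomes 7
  Position 13 ')': depth becomes 6
  Position 14 ')': depth becomes 5
  Position 15 ')': depth becomes 4
  Position 16 ')': depth becomes 3
  Position 17 ')': depth becomes 2
  Position 18 ')': depth becomes 1
  Position 19 ')': depth becomes 0
Maximum depth reached: 7

7


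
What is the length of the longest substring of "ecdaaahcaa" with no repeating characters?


Input: "ecdaaahcaa"
Sliding window (track last position of each char):
  Position 0 ('e'): window [0,0] length 1 -- new best
  Position 1 ('c'): window [0,1] length 2 -- new best
  Position 2 ('d'): window [0,2] length 3 -- new best
  Position 3 ('a'): window [0,3] length 4 -- new best
  Position 4 ('a'): repeat (last at 3), move window start to 4
  Position 4 ('a'): window [4,4] length 1
  Position 5 ('a'): repeat (last at 4), move window start to 5
  Position 5 ('a'): window [5,5] length 1
  Position 6 ('h'): window [5,6] length 2
  Position 7 ('c'): window [5,7] length 3
  Position 8 ('a'): repeat (last at 5), move window start to 6
  Position 8 ('a'): window [6,8] length 3
  Position 9 ('a'): repeat (last at 8), move window start to 9
  Position 9 ('a'): window [9,9] length 1
Longest substring with no repeats: "ecda" with length 4

4


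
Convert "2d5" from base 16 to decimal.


Input: "2d5" in base 16
Positional expansion:
  Digit '2' (value 2) x 16^2 = 512
  Digit 'd' (value 13) x 16^1 = 208
  Digit '5' (value 5) x 16^0 = 5
Sum = 725

725


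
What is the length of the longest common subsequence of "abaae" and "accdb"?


LCS of "abaae" and "accdb"
DP table:
           a    c    c    d    b
      0    0    0    0    0    0
  a   0    1    1    1    1    1
  b   0    1    1    1    1    2
  a   0    1    1    1    1    2
  a   0    1    1    1    1    2
  e   0    1    1    1    1    2
LCS length = dp[5][5] = 2

2


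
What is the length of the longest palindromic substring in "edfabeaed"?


Input: "edfabeaed"
Checking substrings for palindromes:
  [5:8] "eae" (len 3) => palindrome
Longest palindromic substring: "eae" with length 3

3


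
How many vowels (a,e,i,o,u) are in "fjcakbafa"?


Input: fjcakbafa
Checking each character:
  'f' at position 0: consonant
  'j' at position 1: consonant
  'c' at position 2: consonant
  'a' at position 3: vowel (running total: 1)
  'k' at position 4: consonant
  'b' at position 5: consonant
  'a' at position 6: vowel (running total: 2)
  'f' at position 7: consonant
  'a' at position 8: vowel (running total: 3)
Total vowels: 3

3


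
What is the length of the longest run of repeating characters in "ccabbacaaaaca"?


Input: "ccabbacaaaaca"
Scanning for longest run:
  Position 1 ('c'): continues run of 'c', length=2
  Position 2 ('a'): new char, reset run to 1
  Position 3 ('b'): new char, reset run to 1
  Position 4 ('b'): continues run of 'b', length=2
  Position 5 ('a'): new char, reset run to 1
  Position 6 ('c'): new char, reset run to 1
  Position 7 ('a'): new char, reset run to 1
  Position 8 ('a'): continues run of 'a', length=2
  Position 9 ('a'): continues run of 'a', length=3
  Position 10 ('a'): continues run of 'a', length=4
  Position 11 ('c'): new char, reset run to 1
  Position 12 ('a'): new char, reset run to 1
Longest run: 'a' with length 4

4


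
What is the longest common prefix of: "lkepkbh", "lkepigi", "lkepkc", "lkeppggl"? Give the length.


Words: lkepkbh, lkepigi, lkepkc, lkeppggl
  Position 0: all 'l' => match
  Position 1: all 'k' => match
  Position 2: all 'e' => match
  Position 3: all 'p' => match
  Position 4: ('k', 'i', 'k', 'p') => mismatch, stop
LCP = "lkep" (length 4)

4


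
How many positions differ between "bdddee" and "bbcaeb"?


Comparing "bdddee" and "bbcaeb" position by position:
  Position 0: 'b' vs 'b' => same
  Position 1: 'd' vs 'b' => DIFFER
  Position 2: 'd' vs 'c' => DIFFER
  Position 3: 'd' vs 'a' => DIFFER
  Position 4: 'e' vs 'e' => same
  Position 5: 'e' vs 'b' => DIFFER
Positions that differ: 4

4


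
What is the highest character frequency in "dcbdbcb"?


Input: dcbdbcb
Character counts:
  'b': 3
  'c': 2
  'd': 2
Maximum frequency: 3

3


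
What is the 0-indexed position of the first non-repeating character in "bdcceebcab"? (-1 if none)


Input: bdcceebcab
Character frequencies:
  'a': 1
  'b': 3
  'c': 3
  'd': 1
  'e': 2
Scanning left to right for freq == 1:
  Position 0 ('b'): freq=3, skip
  Position 1 ('d'): unique! => answer = 1

1


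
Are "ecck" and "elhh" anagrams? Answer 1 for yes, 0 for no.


Strings: "ecck", "elhh"
Sorted first:  ccek
Sorted second: ehhl
Differ at position 0: 'c' vs 'e' => not anagrams

0


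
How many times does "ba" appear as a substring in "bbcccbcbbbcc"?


Searching for "ba" in "bbcccbcbbbcc"
Scanning each position:
  Position 0: "bb" => no
  Position 1: "bc" => no
  Position 2: "cc" => no
  Position 3: "cc" => no
  Position 4: "cb" => no
  Position 5: "bc" => no
  Position 6: "cb" => no
  Position 7: "bb" => no
  Position 8: "bb" => no
  Position 9: "bc" => no
  Position 10: "cc" => no
Total occurrences: 0

0


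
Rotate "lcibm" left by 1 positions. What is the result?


Input: "lcibm", rotate left by 1
First 1 characters: "l"
Remaining characters: "cibm"
Concatenate remaining + first: "cibm" + "l" = "cibml"

cibml


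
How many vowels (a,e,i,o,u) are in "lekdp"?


Input: lekdp
Checking each character:
  'l' at position 0: consonant
  'e' at position 1: vowel (running total: 1)
  'k' at position 2: consonant
  'd' at position 3: consonant
  'p' at position 4: consonant
Total vowels: 1

1


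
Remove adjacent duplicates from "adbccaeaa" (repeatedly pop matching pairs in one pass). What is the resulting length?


Input: adbccaeaa
Stack-based adjacent duplicate removal:
  Read 'a': push. Stack: a
  Read 'd': push. Stack: ad
  Read 'b': push. Stack: adb
  Read 'c': push. Stack: adbc
  Read 'c': matches stack top 'c' => pop. Stack: adb
  Read 'a': push. Stack: adba
  Read 'e': push. Stack: adbae
  Read 'a': push. Stack: adbaea
  Read 'a': matches stack top 'a' => pop. Stack: adbae
Final stack: "adbae" (length 5)

5


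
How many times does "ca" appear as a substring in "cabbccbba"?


Searching for "ca" in "cabbccbba"
Scanning each position:
  Position 0: "ca" => MATCH
  Position 1: "ab" => no
  Position 2: "bb" => no
  Position 3: "bc" => no
  Position 4: "cc" => no
  Position 5: "cb" => no
  Position 6: "bb" => no
  Position 7: "ba" => no
Total occurrences: 1

1


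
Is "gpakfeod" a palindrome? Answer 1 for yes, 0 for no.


Input: gpakfeod
Reversed: doefkapg
  Compare pos 0 ('g') with pos 7 ('d'): MISMATCH
  Compare pos 1 ('p') with pos 6 ('o'): MISMATCH
  Compare pos 2 ('a') with pos 5 ('e'): MISMATCH
  Compare pos 3 ('k') with pos 4 ('f'): MISMATCH
Result: not a palindrome

0


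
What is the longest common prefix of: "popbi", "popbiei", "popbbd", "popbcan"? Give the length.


Words: popbi, popbiei, popbbd, popbcan
  Position 0: all 'p' => match
  Position 1: all 'o' => match
  Position 2: all 'p' => match
  Position 3: all 'b' => match
  Position 4: ('i', 'i', 'b', 'c') => mismatch, stop
LCP = "popb" (length 4)

4


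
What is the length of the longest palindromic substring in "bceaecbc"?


Input: "bceaecbc"
Checking substrings for palindromes:
  [0:7] "bceaecb" (len 7) => palindrome
  [1:6] "ceaec" (len 5) => palindrome
  [2:5] "eae" (len 3) => palindrome
  [5:8] "cbc" (len 3) => palindrome
Longest palindromic substring: "bceaecb" with length 7

7


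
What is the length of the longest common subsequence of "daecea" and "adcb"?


LCS of "daecea" and "adcb"
DP table:
           a    d    c    b
      0    0    0    0    0
  d   0    0    1    1    1
  a   0    1    1    1    1
  e   0    1    1    1    1
  c   0    1    1    2    2
  e   0    1    1    2    2
  a   0    1    1    2    2
LCS length = dp[6][4] = 2

2


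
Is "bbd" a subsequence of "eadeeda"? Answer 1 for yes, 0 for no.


Check if "bbd" is a subsequence of "eadeeda"
Greedy scan:
  Position 0 ('e'): no match needed
  Position 1 ('a'): no match needed
  Position 2 ('d'): no match needed
  Position 3 ('e'): no match needed
  Position 4 ('e'): no match needed
  Position 5 ('d'): no match needed
  Position 6 ('a'): no match needed
Only matched 0/3 characters => not a subsequence

0


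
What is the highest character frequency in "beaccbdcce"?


Input: beaccbdcce
Character counts:
  'a': 1
  'b': 2
  'c': 4
  'd': 1
  'e': 2
Maximum frequency: 4

4


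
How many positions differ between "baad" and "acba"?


Comparing "baad" and "acba" position by position:
  Position 0: 'b' vs 'a' => DIFFER
  Position 1: 'a' vs 'c' => DIFFER
  Position 2: 'a' vs 'b' => DIFFER
  Position 3: 'd' vs 'a' => DIFFER
Positions that differ: 4

4


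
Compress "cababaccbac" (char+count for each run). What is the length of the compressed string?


Input: cababaccbac
Runs:
  'c' x 1 => "c1"
  'a' x 1 => "a1"
  'b' x 1 => "b1"
  'a' x 1 => "a1"
  'b' x 1 => "b1"
  'a' x 1 => "a1"
  'c' x 2 => "c2"
  'b' x 1 => "b1"
  'a' x 1 => "a1"
  'c' x 1 => "c1"
Compressed: "c1a1b1a1b1a1c2b1a1c1"
Compressed length: 20

20


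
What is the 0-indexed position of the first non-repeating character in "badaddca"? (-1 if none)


Input: badaddca
Character frequencies:
  'a': 3
  'b': 1
  'c': 1
  'd': 3
Scanning left to right for freq == 1:
  Position 0 ('b'): unique! => answer = 0

0


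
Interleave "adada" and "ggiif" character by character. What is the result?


Interleaving "adada" and "ggiif":
  Position 0: 'a' from first, 'g' from second => "ag"
  Position 1: 'd' from first, 'g' from second => "dg"
  Position 2: 'a' from first, 'i' from second => "ai"
  Position 3: 'd' from first, 'i' from second => "di"
  Position 4: 'a' from first, 'f' from second => "af"
Result: agdgaidiaf

agdgaidiaf


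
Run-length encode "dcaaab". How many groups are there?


Input: dcaaab
Scanning for consecutive runs:
  Group 1: 'd' x 1 (positions 0-0)
  Group 2: 'c' x 1 (positions 1-1)
  Group 3: 'a' x 3 (positions 2-4)
  Group 4: 'b' x 1 (positions 5-5)
Total groups: 4

4


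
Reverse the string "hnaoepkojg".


Input: hnaoepkojg
Reading characters right to left:
  Position 9: 'g'
  Position 8: 'j'
  Position 7: 'o'
  Position 6: 'k'
  Position 5: 'p'
  Position 4: 'e'
  Position 3: 'o'
  Position 2: 'a'
  Position 1: 'n'
  Position 0: 'h'
Reversed: gjokpeoanh

gjokpeoanh


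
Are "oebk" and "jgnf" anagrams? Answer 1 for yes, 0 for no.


Strings: "oebk", "jgnf"
Sorted first:  beko
Sorted second: fgjn
Differ at position 0: 'b' vs 'f' => not anagrams

0


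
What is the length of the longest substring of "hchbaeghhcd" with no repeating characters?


Input: "hchbaeghhcd"
Sliding window (track last position of each char):
  Position 0 ('h'): window [0,0] length 1 -- new best
  Position 1 ('c'): window [0,1] length 2 -- new best
  Position 2 ('h'): repeat (last at 0), move window start to 1
  Position 2 ('h'): window [1,2] length 2
  Position 3 ('b'): window [1,3] length 3 -- new best
  Position 4 ('a'): window [1,4] length 4 -- new best
  Position 5 ('e'): window [1,5] length 5 -- new best
  Position 6 ('g'): window [1,6] length 6 -- new best
  Position 7 ('h'): repeat (last at 2), move window start to 3
  Position 7 ('h'): window [3,7] length 5
  Position 8 ('h'): repeat (last at 7), move window start to 8
  Position 8 ('h'): window [8,8] length 1
  Position 9 ('c'): window [8,9] length 2
  Position 10 ('d'): window [8,10] length 3
Longest substring with no repeats: "chbaeg" with length 6

6


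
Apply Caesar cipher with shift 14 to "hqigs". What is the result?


Caesar cipher: shift "hqigs" by 14
  'h' (pos 7) + 14 = pos 21 = 'v'
  'q' (pos 16) + 14 = pos 4 = 'e'
  'i' (pos 8) + 14 = pos 22 = 'w'
  'g' (pos 6) + 14 = pos 20 = 'u'
  's' (pos 18) + 14 = pos 6 = 'g'
Result: vewug

vewug


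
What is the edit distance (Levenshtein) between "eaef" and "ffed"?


Computing edit distance: "eaef" -> "ffed"
DP table:
           f    f    e    d
      0    1    2    3    4
  e   1    1    2    2    3
  a   2    2    2    3    3
  e   3    3    3    2    3
  f   4    3    3    3    3
Edit distance = dp[4][4] = 3

3


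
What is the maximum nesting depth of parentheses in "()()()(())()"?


Input: "()()()(())()"
Tracking depth:
  Position 0 '(': depth becomes 1
  Position 1 ')': depth becomes 0
  Position 2 '(': depth becomes 1
  Position 3 ')': depth becomes 0
  Position 4 '(': depth becomes 1
  Position 5 ')': depth becomes 0
  Position 6 '(': depth becomes 1
  Position 7 '(': depth becomes 2
  Position 8 ')': depth becomes 1
  Position 9 ')': depth becomes 0
  Position 10 '(': depth becomes 1
  Position 11 ')': depth becomes 0
Maximum depth reached: 2

2


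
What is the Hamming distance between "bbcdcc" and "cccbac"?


Comparing "bbcdcc" and "cccbac" position by position:
  Position 0: 'b' vs 'c' => differ
  Position 1: 'b' vs 'c' => differ
  Position 2: 'c' vs 'c' => same
  Position 3: 'd' vs 'b' => differ
  Position 4: 'c' vs 'a' => differ
  Position 5: 'c' vs 'c' => same
Total differences (Hamming distance): 4

4


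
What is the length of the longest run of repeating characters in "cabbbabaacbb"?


Input: "cabbbabaacbb"
Scanning for longest run:
  Position 1 ('a'): new char, reset run to 1
  Position 2 ('b'): new char, reset run to 1
  Position 3 ('b'): continues run of 'b', length=2
  Position 4 ('b'): continues run of 'b', length=3
  Position 5 ('a'): new char, reset run to 1
  Position 6 ('b'): new char, reset run to 1
  Position 7 ('a'): new char, reset run to 1
  Position 8 ('a'): continues run of 'a', length=2
  Position 9 ('c'): new char, reset run to 1
  Position 10 ('b'): new char, reset run to 1
  Position 11 ('b'): continues run of 'b', length=2
Longest run: 'b' with length 3

3


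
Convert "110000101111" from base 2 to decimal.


Input: "110000101111" in base 2
Positional expansion:
  Digit '1' (value 1) x 2^11 = 2048
  Digit '1' (value 1) x 2^10 = 1024
  Digit '0' (value 0) x 2^9 = 0
  Digit '0' (value 0) x 2^8 = 0
  Digit '0' (value 0) x 2^7 = 0
  Digit '0' (value 0) x 2^6 = 0
  Digit '1' (value 1) x 2^5 = 32
  Digit '0' (value 0) x 2^4 = 0
  Digit '1' (value 1) x 2^3 = 8
  Digit '1' (value 1) x 2^2 = 4
  Digit '1' (value 1) x 2^1 = 2
  Digit '1' (value 1) x 2^0 = 1
Sum = 3119

3119


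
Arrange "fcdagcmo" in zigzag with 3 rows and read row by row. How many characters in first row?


Zigzag "fcdagcmo" into 3 rows:
Placing characters:
  'f' => row 0
  'c' => row 1
  'd' => row 2
  'a' => row 1
  'g' => row 0
  'c' => row 1
  'm' => row 2
  'o' => row 1
Rows:
  Row 0: "fg"
  Row 1: "caco"
  Row 2: "dm"
First row length: 2

2


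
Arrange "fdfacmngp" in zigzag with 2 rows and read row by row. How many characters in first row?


Zigzag "fdfacmngp" into 2 rows:
Placing characters:
  'f' => row 0
  'd' => row 1
  'f' => row 0
  'a' => row 1
  'c' => row 0
  'm' => row 1
  'n' => row 0
  'g' => row 1
  'p' => row 0
Rows:
  Row 0: "ffcnp"
  Row 1: "damg"
First row length: 5

5


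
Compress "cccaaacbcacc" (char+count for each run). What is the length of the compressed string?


Input: cccaaacbcacc
Runs:
  'c' x 3 => "c3"
  'a' x 3 => "a3"
  'c' x 1 => "c1"
  'b' x 1 => "b1"
  'c' x 1 => "c1"
  'a' x 1 => "a1"
  'c' x 2 => "c2"
Compressed: "c3a3c1b1c1a1c2"
Compressed length: 14

14


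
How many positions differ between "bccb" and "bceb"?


Comparing "bccb" and "bceb" position by position:
  Position 0: 'b' vs 'b' => same
  Position 1: 'c' vs 'c' => same
  Position 2: 'c' vs 'e' => DIFFER
  Position 3: 'b' vs 'b' => same
Positions that differ: 1

1


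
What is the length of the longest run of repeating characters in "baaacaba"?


Input: "baaacaba"
Scanning for longest run:
  Position 1 ('a'): new char, reset run to 1
  Position 2 ('a'): continues run of 'a', length=2
  Position 3 ('a'): continues run of 'a', length=3
  Position 4 ('c'): new char, reset run to 1
  Position 5 ('a'): new char, reset run to 1
  Position 6 ('b'): new char, reset run to 1
  Position 7 ('a'): new char, reset run to 1
Longest run: 'a' with length 3

3


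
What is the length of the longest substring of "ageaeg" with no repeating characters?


Input: "ageaeg"
Sliding window (track last position of each char):
  Position 0 ('a'): window [0,0] length 1 -- new best
  Position 1 ('g'): window [0,1] length 2 -- new best
  Position 2 ('e'): window [0,2] length 3 -- new best
  Position 3 ('a'): repeat (last at 0), move window start to 1
  Position 3 ('a'): window [1,3] length 3
  Position 4 ('e'): repeat (last at 2), move window start to 3
  Position 4 ('e'): window [3,4] length 2
  Position 5 ('g'): window [3,5] length 3
Longest substring with no repeats: "age" with length 3

3


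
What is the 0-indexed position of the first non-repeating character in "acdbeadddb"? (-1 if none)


Input: acdbeadddb
Character frequencies:
  'a': 2
  'b': 2
  'c': 1
  'd': 4
  'e': 1
Scanning left to right for freq == 1:
  Position 0 ('a'): freq=2, skip
  Position 1 ('c'): unique! => answer = 1

1


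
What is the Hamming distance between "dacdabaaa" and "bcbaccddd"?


Comparing "dacdabaaa" and "bcbaccddd" position by position:
  Position 0: 'd' vs 'b' => differ
  Position 1: 'a' vs 'c' => differ
  Position 2: 'c' vs 'b' => differ
  Position 3: 'd' vs 'a' => differ
  Position 4: 'a' vs 'c' => differ
  Position 5: 'b' vs 'c' => differ
  Position 6: 'a' vs 'd' => differ
  Position 7: 'a' vs 'd' => differ
  Position 8: 'a' vs 'd' => differ
Total differences (Hamming distance): 9

9


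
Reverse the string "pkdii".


Input: pkdii
Reading characters right to left:
  Position 4: 'i'
  Position 3: 'i'
  Position 2: 'd'
  Position 1: 'k'
  Position 0: 'p'
Reversed: iidkp

iidkp


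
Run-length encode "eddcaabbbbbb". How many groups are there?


Input: eddcaabbbbbb
Scanning for consecutive runs:
  Group 1: 'e' x 1 (positions 0-0)
  Group 2: 'd' x 2 (positions 1-2)
  Group 3: 'c' x 1 (positions 3-3)
  Group 4: 'a' x 2 (positions 4-5)
  Group 5: 'b' x 6 (positions 6-11)
Total groups: 5

5


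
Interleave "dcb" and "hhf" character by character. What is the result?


Interleaving "dcb" and "hhf":
  Position 0: 'd' from first, 'h' from second => "dh"
  Position 1: 'c' from first, 'h' from second => "ch"
  Position 2: 'b' from first, 'f' from second => "bf"
Result: dhchbf

dhchbf


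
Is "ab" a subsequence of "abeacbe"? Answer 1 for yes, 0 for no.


Check if "ab" is a subsequence of "abeacbe"
Greedy scan:
  Position 0 ('a'): matches sub[0] = 'a'
  Position 1 ('b'): matches sub[1] = 'b'
  Position 2 ('e'): no match needed
  Position 3 ('a'): no match needed
  Position 4 ('c'): no match needed
  Position 5 ('b'): no match needed
  Position 6 ('e'): no match needed
All 2 characters matched => is a subsequence

1


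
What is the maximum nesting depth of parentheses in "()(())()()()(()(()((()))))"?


Input: "()(())()()()(()(()((()))))"
Tracking depth:
  Position 0 '(': depth becomes 1
  Position 1 ')': depth becomes 0
  Position 2 '(': depth becomes 1
  Position 3 '(': depth becomes 2
  Position 4 ')': depth becomes 1
  Position 5 ')': depth becomes 0
  Position 6 '(': depth becomes 1
  Position 7 ')': depth becomes 0
  Position 8 '(': depth becomes 1
  Position 9 ')': depth becomes 0
  Position 10 '(': depth becomes 1
  Position 11 ')': depth becomes 0
  Position 12 '(': depth becomes 1
  Position 13 '(': depth becomes 2
  Position 14 ')': depth becomes 1
  Position 15 '(': depth becomes 2
  Position 16 '(': depth becomes 3
  Position 17 ')': depth becomes 2
  Position 18 '(': depth becomes 3
  Position 19 '(': depth becomes 4
  Position 20 '(': depth becomes 5
  Position 21 ')': depth becomes 4
  Position 22 ')': depth becomes 3
  Position 23 ')': depth becomes 2
  Position 24 ')': depth becomes 1
  Position 25 ')': depth becomes 0
Maximum depth reached: 5

5


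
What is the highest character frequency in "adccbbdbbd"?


Input: adccbbdbbd
Character counts:
  'a': 1
  'b': 4
  'c': 2
  'd': 3
Maximum frequency: 4

4


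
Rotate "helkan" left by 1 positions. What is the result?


Input: "helkan", rotate left by 1
First 1 characters: "h"
Remaining characters: "elkan"
Concatenate remaining + first: "elkan" + "h" = "elkanh"

elkanh


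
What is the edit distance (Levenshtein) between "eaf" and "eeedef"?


Computing edit distance: "eaf" -> "eeedef"
DP table:
           e    e    e    d    e    f
      0    1    2    3    4    5    6
  e   1    0    1    2    3    4    5
  a   2    1    1    2    3    4    5
  f   3    2    2    2    3    4    4
Edit distance = dp[3][6] = 4

4


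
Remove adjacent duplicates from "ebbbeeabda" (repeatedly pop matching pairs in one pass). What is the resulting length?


Input: ebbbeeabda
Stack-based adjacent duplicate removal:
  Read 'e': push. Stack: e
  Read 'b': push. Stack: eb
  Read 'b': matches stack top 'b' => pop. Stack: e
  Read 'b': push. Stack: eb
  Read 'e': push. Stack: ebe
  Read 'e': matches stack top 'e' => pop. Stack: eb
  Read 'a': push. Stack: eba
  Read 'b': push. Stack: ebab
  Read 'd': push. Stack: ebabd
  Read 'a': push. Stack: ebabda
Final stack: "ebabda" (length 6)

6


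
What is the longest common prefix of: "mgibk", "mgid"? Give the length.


Words: mgibk, mgid
  Position 0: all 'm' => match
  Position 1: all 'g' => match
  Position 2: all 'i' => match
  Position 3: ('b', 'd') => mismatch, stop
LCP = "mgi" (length 3)

3


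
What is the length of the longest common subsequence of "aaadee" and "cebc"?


LCS of "aaadee" and "cebc"
DP table:
           c    e    b    c
      0    0    0    0    0
  a   0    0    0    0    0
  a   0    0    0    0    0
  a   0    0    0    0    0
  d   0    0    0    0    0
  e   0    0    1    1    1
  e   0    0    1    1    1
LCS length = dp[6][4] = 1

1


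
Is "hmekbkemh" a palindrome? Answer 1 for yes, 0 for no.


Input: hmekbkemh
Reversed: hmekbkemh
  Compare pos 0 ('h') with pos 8 ('h'): match
  Compare pos 1 ('m') with pos 7 ('m'): match
  Compare pos 2 ('e') with pos 6 ('e'): match
  Compare pos 3 ('k') with pos 5 ('k'): match
Result: palindrome

1


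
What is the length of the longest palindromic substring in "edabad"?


Input: "edabad"
Checking substrings for palindromes:
  [1:6] "dabad" (len 5) => palindrome
  [2:5] "aba" (len 3) => palindrome
Longest palindromic substring: "dabad" with length 5

5


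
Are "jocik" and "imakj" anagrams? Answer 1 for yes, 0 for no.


Strings: "jocik", "imakj"
Sorted first:  cijko
Sorted second: aijkm
Differ at position 0: 'c' vs 'a' => not anagrams

0


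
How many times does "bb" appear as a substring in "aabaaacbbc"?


Searching for "bb" in "aabaaacbbc"
Scanning each position:
  Position 0: "aa" => no
  Position 1: "ab" => no
  Position 2: "ba" => no
  Position 3: "aa" => no
  Position 4: "aa" => no
  Position 5: "ac" => no
  Position 6: "cb" => no
  Position 7: "bb" => MATCH
  Position 8: "bc" => no
Total occurrences: 1

1
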